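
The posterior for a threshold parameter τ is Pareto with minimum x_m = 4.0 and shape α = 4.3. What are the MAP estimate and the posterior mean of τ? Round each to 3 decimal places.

The Pareto density is strictly decreasing on [x_m, ∞), so the mode is x_m = 4.000.
Mean = α·x_m/(α−1) = 4.3·4.0/3.3 = 5.212.
The mean is pulled above the mode by the posterior's right skew.

MAP = 4.000, posterior mean = 5.212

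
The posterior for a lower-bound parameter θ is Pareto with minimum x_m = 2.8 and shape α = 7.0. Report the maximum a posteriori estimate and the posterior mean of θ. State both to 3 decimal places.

The Pareto density is strictly decreasing on [x_m, ∞), so the mode is x_m = 2.800.
Mean = α·x_m/(α−1) = 7.0·2.8/6.0 = 3.267.

MAP = 2.800; posterior mean = 3.267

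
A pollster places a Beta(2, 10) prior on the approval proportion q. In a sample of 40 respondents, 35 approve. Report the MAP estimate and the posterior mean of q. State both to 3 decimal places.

MAP = 0.720, posterior mean = 0.712

Posterior: Beta(2+35, 10+5) = Beta(37, 15).
Mode = (37−1)/(37+15−2) = 36/50 = 0.720.
Mean = 37/(37+15) = 37/52 = 0.712.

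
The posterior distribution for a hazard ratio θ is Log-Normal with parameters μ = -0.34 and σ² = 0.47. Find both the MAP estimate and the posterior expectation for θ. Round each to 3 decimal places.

θ_MAP = 0.445, E[θ|data] = 0.900

Mode = exp(μ − σ²) = exp(-0.81) = 0.445.
Mean = exp(μ + σ²/2) = exp(-0.105) = 0.900.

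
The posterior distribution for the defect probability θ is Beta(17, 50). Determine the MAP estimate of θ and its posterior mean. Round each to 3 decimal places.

MAP estimate = 0.246, posterior mean = 0.254

Mode = (17−1)/(17+50−2) = 16/65 = 0.246.
Mean = 17/(17+50) = 17/67 = 0.254.
Mean > mode: the posterior has a right tail.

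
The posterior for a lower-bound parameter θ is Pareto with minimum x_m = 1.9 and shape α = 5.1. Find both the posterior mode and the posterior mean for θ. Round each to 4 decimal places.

The Pareto density is strictly decreasing on [x_m, ∞), so the mode is x_m = 1.9000.
Mean = α·x_m/(α−1) = 5.1·1.9/4.1 = 2.3634.
Mean > mode: the posterior has a right tail.

MAP = 1.9000; posterior mean = 2.3634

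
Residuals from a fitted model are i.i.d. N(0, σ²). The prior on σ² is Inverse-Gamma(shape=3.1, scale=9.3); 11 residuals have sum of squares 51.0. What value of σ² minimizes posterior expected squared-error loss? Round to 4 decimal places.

Posterior: Inverse-Gamma(shape = 3.1+11/2 = 8.6, scale = 9.3+51.0/2 = 34.8).
Mode = β/(α+1) = 34.8/9.6 = 3.6250.
Mean = β/(α−1) = 34.8/7.6 = 4.5789.
Squared-error loss ⇒ the optimal estimator is the posterior mean.

4.5789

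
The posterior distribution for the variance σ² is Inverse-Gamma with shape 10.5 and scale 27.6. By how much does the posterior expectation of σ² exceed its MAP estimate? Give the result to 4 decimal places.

Mode = β/(α+1) = 27.6/11.5 = 2.4000.
Mean = β/(α−1) = 27.6/9.5 = 2.9053.
Difference = 2.9053 − 2.4000 = 0.5053.

0.5053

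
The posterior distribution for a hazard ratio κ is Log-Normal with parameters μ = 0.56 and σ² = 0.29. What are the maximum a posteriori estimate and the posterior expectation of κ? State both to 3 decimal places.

MAP: 1.310. Posterior mean: 2.024.

Mode = exp(μ − σ²) = exp(0.27) = 1.310.
Mean = exp(μ + σ²/2) = exp(0.705) = 2.024.
The mean is pulled above the mode by the posterior's right skew.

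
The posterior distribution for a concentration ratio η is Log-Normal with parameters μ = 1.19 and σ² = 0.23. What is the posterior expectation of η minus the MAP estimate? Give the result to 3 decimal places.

Mode = exp(μ − σ²) = exp(0.96) = 2.612.
Mean = exp(μ + σ²/2) = exp(1.305) = 3.688.
Difference = 3.688 − 2.612 = 1.076.

1.076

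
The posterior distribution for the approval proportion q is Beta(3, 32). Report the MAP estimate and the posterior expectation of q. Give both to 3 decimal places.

MAP = 0.061; posterior mean = 0.086

Mode = (3−1)/(3+32−2) = 2/33 = 0.061.
Mean = 3/(3+32) = 3/35 = 0.086.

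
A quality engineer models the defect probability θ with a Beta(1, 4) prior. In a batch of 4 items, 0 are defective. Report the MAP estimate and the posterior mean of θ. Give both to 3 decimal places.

Posterior: Beta(1+0, 4+4) = Beta(1, 8).
Since α = 1 ≤ 1 and β > 1, the Beta density is monotone decreasing on [0,1]; the mode is at 0.
Mean = 1/(1+8) = 0.111.
Mean > mode: the posterior has a right tail.

MAP = 0.000; posterior mean = 0.111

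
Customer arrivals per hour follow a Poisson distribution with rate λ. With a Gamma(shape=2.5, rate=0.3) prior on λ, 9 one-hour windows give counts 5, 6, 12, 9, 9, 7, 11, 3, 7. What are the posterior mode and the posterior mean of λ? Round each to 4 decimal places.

MAP = 7.5806; posterior mean = 7.6882

Σ counts = 69. Posterior: Gamma(shape = 2.5+69 = 71.5, rate = 0.3+9 = 9.3).
Mode = (α−1)/β = 70.5/9.3 = 7.5806.
Mean = α/β = 71.5/9.3 = 7.6882.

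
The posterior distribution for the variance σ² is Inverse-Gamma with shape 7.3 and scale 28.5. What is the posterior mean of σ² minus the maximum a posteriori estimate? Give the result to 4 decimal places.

Mode = β/(α+1) = 28.5/8.3 = 3.4337.
Mean = β/(α−1) = 28.5/6.3 = 4.5238.
Difference = 4.5238 − 3.4337 = 1.0901.
The posterior is right-skewed, so the mean exceeds the mode.

1.0901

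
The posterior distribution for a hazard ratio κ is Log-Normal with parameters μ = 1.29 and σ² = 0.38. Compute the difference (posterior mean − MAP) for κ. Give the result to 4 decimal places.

Mode = exp(μ − σ²) = exp(0.91) = 2.4843.
Mean = exp(μ + σ²/2) = exp(1.480) = 4.3929.
Difference = 4.3929 − 2.4843 = 1.9086.
Right-skewed posterior ⇒ mode < mean.

1.9086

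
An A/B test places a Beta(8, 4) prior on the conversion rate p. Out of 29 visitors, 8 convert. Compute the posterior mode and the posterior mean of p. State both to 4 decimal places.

MAP = 0.3846, posterior mean = 0.3902

Posterior: Beta(8+8, 4+21) = Beta(16, 25).
Mode = (16−1)/(16+25−2) = 15/39 = 0.3846.
Mean = 16/(16+25) = 16/41 = 0.3902.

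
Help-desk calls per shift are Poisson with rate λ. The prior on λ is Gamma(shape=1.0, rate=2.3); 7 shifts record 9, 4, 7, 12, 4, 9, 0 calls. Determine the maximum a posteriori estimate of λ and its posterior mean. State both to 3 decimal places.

MAP = 4.839; posterior mean = 4.946

Σ counts = 45. Posterior: Gamma(shape = 1.0+45 = 46.0, rate = 2.3+7 = 9.3).
Mode = (α−1)/β = 45.0/9.3 = 4.839.
Mean = α/β = 46.0/9.3 = 4.946.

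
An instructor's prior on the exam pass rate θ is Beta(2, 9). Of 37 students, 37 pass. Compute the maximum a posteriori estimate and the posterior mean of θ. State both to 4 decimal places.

Posterior: Beta(2+37, 9+0) = Beta(39, 9).
Mode = (39−1)/(39+9−2) = 38/46 = 0.8261.
Mean = 39/(39+9) = 39/48 = 0.8125.

θ_MAP = 0.8261, E[θ|data] = 0.8125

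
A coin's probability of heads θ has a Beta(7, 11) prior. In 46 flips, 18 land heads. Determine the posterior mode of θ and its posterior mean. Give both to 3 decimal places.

Posterior: Beta(7+18, 11+28) = Beta(25, 39).
Mode = (25−1)/(25+39−2) = 24/62 = 0.387.
Mean = 25/(25+39) = 25/64 = 0.391.
Right-skewed posterior ⇒ mode < mean.

θ_MAP = 0.387, E[θ|data] = 0.391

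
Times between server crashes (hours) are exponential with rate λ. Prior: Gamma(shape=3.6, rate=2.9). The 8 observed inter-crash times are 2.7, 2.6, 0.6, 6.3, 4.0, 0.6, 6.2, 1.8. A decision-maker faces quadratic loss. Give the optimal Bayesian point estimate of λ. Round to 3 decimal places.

Σ times = 24.8. Posterior: Gamma(shape = 3.6+8 = 11.6, rate = 2.9+24.8 = 27.7).
Mode = (α−1)/β = 10.6/27.7 = 0.383.
Mean = α/β = 11.6/27.7 = 0.419.
Quadratic loss ⇒ the optimal estimator is the posterior mean.

0.419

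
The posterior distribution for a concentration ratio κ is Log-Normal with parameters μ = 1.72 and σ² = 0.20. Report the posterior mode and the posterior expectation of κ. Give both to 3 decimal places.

MAP = 4.572; posterior mean = 6.172

Mode = exp(μ − σ²) = exp(1.52) = 4.572.
Mean = exp(μ + σ²/2) = exp(1.820) = 6.172.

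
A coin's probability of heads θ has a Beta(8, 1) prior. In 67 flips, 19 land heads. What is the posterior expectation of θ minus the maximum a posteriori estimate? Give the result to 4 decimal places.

0.0039

Posterior: Beta(8+19, 1+48) = Beta(27, 49).
Mode = (27−1)/(27+49−2) = 26/74 = 0.3514.
Mean = 27/(27+49) = 27/76 = 0.3553.
Difference = 0.3553 − 0.3514 = 0.0039.
The mean is pulled above the mode by the posterior's right skew.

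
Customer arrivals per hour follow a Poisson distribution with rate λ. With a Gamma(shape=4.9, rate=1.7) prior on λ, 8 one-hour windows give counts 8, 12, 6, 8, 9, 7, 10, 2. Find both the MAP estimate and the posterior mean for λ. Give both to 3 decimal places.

MAP = 6.794; posterior mean = 6.897

Σ counts = 62. Posterior: Gamma(shape = 4.9+62 = 66.9, rate = 1.7+8 = 9.7).
Mode = (α−1)/β = 65.9/9.7 = 6.794.
Mean = α/β = 66.9/9.7 = 6.897.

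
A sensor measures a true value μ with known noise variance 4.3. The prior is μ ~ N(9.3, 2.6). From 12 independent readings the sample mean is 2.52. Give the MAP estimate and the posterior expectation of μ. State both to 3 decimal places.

Posterior for μ is Normal. Precision-weighted mean: (1/2.6·9.3 + 12/4.3·2.52) / (1/2.6 + 12/4.3) = 3.341.
A Normal posterior is symmetric, so mode = mean.

MAP = 3.341, posterior mean = 3.341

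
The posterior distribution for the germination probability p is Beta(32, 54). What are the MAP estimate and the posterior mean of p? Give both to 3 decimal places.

Mode = (32−1)/(32+54−2) = 31/84 = 0.369.
Mean = 32/(32+54) = 32/86 = 0.372.
Right-skewed posterior ⇒ mode < mean.

MAP = 0.369, posterior mean = 0.372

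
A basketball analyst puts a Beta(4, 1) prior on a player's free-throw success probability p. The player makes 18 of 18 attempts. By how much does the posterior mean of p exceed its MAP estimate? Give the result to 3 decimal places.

Posterior: Beta(4+18, 1+0) = Beta(22, 1).
Since β = 1 ≤ 1 and α > 1, the Beta density is monotone increasing on [0,1]; the mode is at 1.
Mean = 22/(22+1) = 0.957.
Difference = 0.957 − 1.000 = -0.043.

-0.043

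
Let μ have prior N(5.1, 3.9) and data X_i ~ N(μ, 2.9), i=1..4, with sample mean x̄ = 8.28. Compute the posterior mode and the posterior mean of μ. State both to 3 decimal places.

μ_MAP = 7.782, E[μ|data] = 7.782

Posterior for μ is Normal. Precision-weighted mean: (1/3.9·5.1 + 4/2.9·8.28) / (1/3.9 + 4/2.9) = 7.782.
A Normal posterior is symmetric, so mode = mean.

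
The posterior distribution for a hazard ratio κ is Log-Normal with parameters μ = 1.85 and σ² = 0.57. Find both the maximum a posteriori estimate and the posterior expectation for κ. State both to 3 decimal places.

Mode = exp(μ − σ²) = exp(1.28) = 3.597.
Mean = exp(μ + σ²/2) = exp(2.135) = 8.457.

MAP = 3.597, posterior mean = 8.457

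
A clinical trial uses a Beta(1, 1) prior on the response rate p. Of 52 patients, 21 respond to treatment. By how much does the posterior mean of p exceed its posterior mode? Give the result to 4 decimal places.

Posterior: Beta(1+21, 1+31) = Beta(22, 32).
Mode = (22−1)/(22+32−2) = 21/52 = 0.4038.
With a flat prior the MAP equals the MLE, 21/52.
Mean = 22/(22+32) = 22/54 = 0.4074.
Difference = 0.4074 − 0.4038 = 0.0036.
Mean > mode: the posterior has a right tail.

0.0036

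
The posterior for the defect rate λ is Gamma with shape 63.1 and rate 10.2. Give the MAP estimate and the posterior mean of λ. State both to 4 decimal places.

Mode = (α−1)/β = 62.1/10.2 = 6.0882.
Mean = α/β = 63.1/10.2 = 6.1863.

MAP estimate = 6.0882, posterior mean = 6.1863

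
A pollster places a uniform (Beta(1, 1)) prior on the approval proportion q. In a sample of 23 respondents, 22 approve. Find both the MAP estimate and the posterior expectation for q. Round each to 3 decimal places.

Posterior: Beta(1+22, 1+1) = Beta(23, 2).
Mode = (23−1)/(23+2−2) = 22/23 = 0.957.
Mean = 23/(23+2) = 23/25 = 0.920.

q_MAP = 0.957, E[q|data] = 0.920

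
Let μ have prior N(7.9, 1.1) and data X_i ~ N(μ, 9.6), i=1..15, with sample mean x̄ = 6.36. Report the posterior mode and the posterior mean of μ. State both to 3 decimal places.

Posterior for μ is Normal. Precision-weighted mean: (1/1.1·7.9 + 15/9.6·6.36) / (1/1.1 + 15/9.6) = 6.926.
A Normal posterior is symmetric, so mode = mean.

MAP = 6.926; posterior mean = 6.926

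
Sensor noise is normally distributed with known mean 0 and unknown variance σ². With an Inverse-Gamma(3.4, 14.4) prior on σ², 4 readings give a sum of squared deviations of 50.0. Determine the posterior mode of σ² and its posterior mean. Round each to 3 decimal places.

Posterior: Inverse-Gamma(shape = 3.4+4/2 = 5.4, scale = 14.4+50.0/2 = 39.4).
Mode = β/(α+1) = 39.4/6.4 = 6.156.
Mean = β/(α−1) = 39.4/4.4 = 8.955.

σ²_MAP = 6.156, E[σ²|data] = 8.955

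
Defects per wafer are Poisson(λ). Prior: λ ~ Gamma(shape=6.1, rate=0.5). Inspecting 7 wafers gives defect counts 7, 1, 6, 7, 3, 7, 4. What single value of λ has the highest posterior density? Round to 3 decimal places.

Σ counts = 35. Posterior: Gamma(shape = 6.1+35 = 41.1, rate = 0.5+7 = 7.5).
Mode = (α−1)/β = 40.1/7.5 = 5.347.
Mean = α/β = 41.1/7.5 = 5.480.
This is the posterior mode — the MAP estimate.

5.347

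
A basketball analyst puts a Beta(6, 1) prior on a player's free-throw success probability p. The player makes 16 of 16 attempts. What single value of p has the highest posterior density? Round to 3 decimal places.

Posterior: Beta(6+16, 1+0) = Beta(22, 1).
Since β = 1 ≤ 1 and α > 1, the Beta density is monotone increasing on [0,1]; the mode is at 1.
Mean = 22/(22+1) = 0.957.
This is the posterior mode — the MAP estimate.

1.000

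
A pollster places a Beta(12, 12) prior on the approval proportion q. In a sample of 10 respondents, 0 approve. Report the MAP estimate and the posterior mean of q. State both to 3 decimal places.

Posterior: Beta(12+0, 12+10) = Beta(12, 22).
Mode = (12−1)/(12+22−2) = 11/32 = 0.344.
Mean = 12/(12+22) = 12/34 = 0.353.

MAP: 0.344. Posterior mean: 0.353.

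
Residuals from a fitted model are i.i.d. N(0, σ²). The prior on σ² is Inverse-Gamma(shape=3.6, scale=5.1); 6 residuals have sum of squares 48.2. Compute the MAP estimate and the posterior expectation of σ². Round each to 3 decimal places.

Posterior: Inverse-Gamma(shape = 3.6+6/2 = 6.6, scale = 5.1+48.2/2 = 29.2).
Mode = β/(α+1) = 29.2/7.6 = 3.842.
Mean = β/(α−1) = 29.2/5.6 = 5.214.

MAP = 3.842; posterior mean = 5.214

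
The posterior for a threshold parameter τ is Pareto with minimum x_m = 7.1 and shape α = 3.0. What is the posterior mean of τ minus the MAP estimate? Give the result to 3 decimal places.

The Pareto density is strictly decreasing on [x_m, ∞), so the mode is x_m = 7.100.
Mean = α·x_m/(α−1) = 3.0·7.1/2.0 = 10.650.
Difference = 10.650 − 7.100 = 3.550.
Mean > mode: the posterior has a right tail.

3.550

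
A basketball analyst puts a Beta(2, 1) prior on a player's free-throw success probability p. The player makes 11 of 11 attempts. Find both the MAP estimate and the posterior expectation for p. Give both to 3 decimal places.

p_MAP = 1.000, E[p|data] = 0.929

Posterior: Beta(2+11, 1+0) = Beta(13, 1).
Since β = 1 ≤ 1 and α > 1, the Beta density is monotone increasing on [0,1]; the mode is at 1.
Mean = 13/(13+1) = 0.929.
Left-skewed posterior ⇒ mean < mode.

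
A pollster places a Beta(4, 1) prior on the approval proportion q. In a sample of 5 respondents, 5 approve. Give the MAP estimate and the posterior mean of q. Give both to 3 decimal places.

MAP estimate = 1.000, posterior mean = 0.900

Posterior: Beta(4+5, 1+0) = Beta(9, 1).
Since β = 1 ≤ 1 and α > 1, the Beta density is monotone increasing on [0,1]; the mode is at 1.
Mean = 9/(9+1) = 0.900.
Mode > mean: the posterior has a left tail.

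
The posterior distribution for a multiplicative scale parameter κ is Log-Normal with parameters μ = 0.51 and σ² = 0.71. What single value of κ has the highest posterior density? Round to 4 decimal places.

Mode = exp(μ − σ²) = exp(-0.20) = 0.8187.
Mean = exp(μ + σ²/2) = exp(0.865) = 2.3750.
This is the posterior mode — the MAP estimate.

0.8187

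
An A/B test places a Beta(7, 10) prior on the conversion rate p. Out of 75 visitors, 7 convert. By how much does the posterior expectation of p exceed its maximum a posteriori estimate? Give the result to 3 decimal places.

0.008

Posterior: Beta(7+7, 10+68) = Beta(14, 78).
Mode = (14−1)/(14+78−2) = 13/90 = 0.144.
Mean = 14/(14+78) = 14/92 = 0.152.
Difference = 0.152 − 0.144 = 0.008.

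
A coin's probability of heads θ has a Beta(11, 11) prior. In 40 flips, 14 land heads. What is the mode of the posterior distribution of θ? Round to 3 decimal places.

0.400

Posterior: Beta(11+14, 11+26) = Beta(25, 37).
Mode = (25−1)/(25+37−2) = 24/60 = 0.400.
Mean = 25/(25+37) = 25/62 = 0.403.
This is the posterior mode — the MAP estimate.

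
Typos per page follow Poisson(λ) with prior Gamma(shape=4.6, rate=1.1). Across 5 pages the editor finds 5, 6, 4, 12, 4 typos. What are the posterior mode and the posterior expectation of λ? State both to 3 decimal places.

MAP = 5.672; posterior mean = 5.836

Σ counts = 31. Posterior: Gamma(shape = 4.6+31 = 35.6, rate = 1.1+5 = 6.1).
Mode = (α−1)/β = 34.6/6.1 = 5.672.
Mean = α/β = 35.6/6.1 = 5.836.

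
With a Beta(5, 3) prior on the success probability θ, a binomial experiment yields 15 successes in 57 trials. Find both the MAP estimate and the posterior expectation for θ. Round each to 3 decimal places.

MAP = 0.302, posterior mean = 0.308

Posterior: Beta(5+15, 3+42) = Beta(20, 45).
Mode = (20−1)/(20+45−2) = 19/63 = 0.302.
Mean = 20/(20+45) = 20/65 = 0.308.
Mean > mode: the posterior has a right tail.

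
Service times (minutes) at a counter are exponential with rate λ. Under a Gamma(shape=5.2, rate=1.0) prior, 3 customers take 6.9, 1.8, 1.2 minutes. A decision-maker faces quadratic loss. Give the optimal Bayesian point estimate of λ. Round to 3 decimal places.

Σ times = 9.9. Posterior: Gamma(shape = 5.2+3 = 8.2, rate = 1.0+9.9 = 10.9).
Mode = (α−1)/β = 7.2/10.9 = 0.661.
Mean = α/β = 8.2/10.9 = 0.752.
Quadratic loss ⇒ the optimal estimator is the posterior mean.

0.752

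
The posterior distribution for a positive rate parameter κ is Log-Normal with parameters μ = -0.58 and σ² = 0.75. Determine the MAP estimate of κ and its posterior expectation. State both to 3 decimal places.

Mode = exp(μ − σ²) = exp(-1.33) = 0.264.
Mean = exp(μ + σ²/2) = exp(-0.205) = 0.815.
Mean > mode: the posterior has a right tail.

MAP estimate = 0.264, posterior expectation = 0.815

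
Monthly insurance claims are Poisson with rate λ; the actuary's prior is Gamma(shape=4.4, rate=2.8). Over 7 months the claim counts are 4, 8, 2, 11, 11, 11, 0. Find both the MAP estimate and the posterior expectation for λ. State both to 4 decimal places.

MAP estimate = 5.1429, posterior expectation = 5.2449

Σ counts = 47. Posterior: Gamma(shape = 4.4+47 = 51.4, rate = 2.8+7 = 9.8).
Mode = (α−1)/β = 50.4/9.8 = 5.1429.
Mean = α/β = 51.4/9.8 = 5.2449.
The mean is pulled above the mode by the posterior's right skew.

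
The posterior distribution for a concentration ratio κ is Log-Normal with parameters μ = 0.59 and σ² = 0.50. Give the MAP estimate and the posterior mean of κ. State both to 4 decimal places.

MAP = 1.0942; posterior mean = 2.3164

Mode = exp(μ − σ²) = exp(0.09) = 1.0942.
Mean = exp(μ + σ²/2) = exp(0.840) = 2.3164.
The posterior is right-skewed, so the mean exceeds the mode.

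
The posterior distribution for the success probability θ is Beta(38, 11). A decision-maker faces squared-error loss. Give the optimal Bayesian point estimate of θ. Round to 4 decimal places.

0.7755

Mode = (38−1)/(38+11−2) = 37/47 = 0.7872.
Mean = 38/(38+11) = 38/49 = 0.7755.
Squared-error loss ⇒ the optimal estimator is the posterior mean.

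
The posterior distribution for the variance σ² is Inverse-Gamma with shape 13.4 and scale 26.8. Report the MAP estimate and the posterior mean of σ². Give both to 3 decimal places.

Mode = β/(α+1) = 26.8/14.4 = 1.861.
Mean = β/(α−1) = 26.8/12.4 = 2.161.

σ²_MAP = 1.861, E[σ²|data] = 2.161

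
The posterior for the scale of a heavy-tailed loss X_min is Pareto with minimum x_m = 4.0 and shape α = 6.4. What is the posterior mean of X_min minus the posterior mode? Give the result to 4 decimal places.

The Pareto density is strictly decreasing on [x_m, ∞), so the mode is x_m = 4.0000.
Mean = α·x_m/(α−1) = 6.4·4.0/5.4 = 4.7407.
Difference = 4.7407 − 4.0000 = 0.7407.
Right-skewed posterior ⇒ mode < mean.

0.7407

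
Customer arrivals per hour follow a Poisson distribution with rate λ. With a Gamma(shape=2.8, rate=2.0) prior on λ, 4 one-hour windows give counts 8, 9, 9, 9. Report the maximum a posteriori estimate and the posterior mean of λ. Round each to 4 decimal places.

MAP = 6.1333, posterior mean = 6.3000

Σ counts = 35. Posterior: Gamma(shape = 2.8+35 = 37.8, rate = 2.0+4 = 6.0).
Mode = (α−1)/β = 36.8/6.0 = 6.1333.
Mean = α/β = 37.8/6.0 = 6.3000.
Right-skewed posterior ⇒ mode < mean.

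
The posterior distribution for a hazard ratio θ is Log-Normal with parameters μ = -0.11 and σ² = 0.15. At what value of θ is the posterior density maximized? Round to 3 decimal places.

Mode = exp(μ − σ²) = exp(-0.26) = 0.771.
Mean = exp(μ + σ²/2) = exp(-0.035) = 0.966.
This is the posterior mode — the MAP estimate.

0.771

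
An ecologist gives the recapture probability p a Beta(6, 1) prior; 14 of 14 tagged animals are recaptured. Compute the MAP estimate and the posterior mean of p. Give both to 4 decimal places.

MAP estimate = 1.0000, posterior mean = 0.9524

Posterior: Beta(6+14, 1+0) = Beta(20, 1).
Since β = 1 ≤ 1 and α > 1, the Beta density is monotone increasing on [0,1]; the mode is at 1.
Mean = 20/(20+1) = 0.9524.
The posterior is left-skewed, so the mode exceeds the mean.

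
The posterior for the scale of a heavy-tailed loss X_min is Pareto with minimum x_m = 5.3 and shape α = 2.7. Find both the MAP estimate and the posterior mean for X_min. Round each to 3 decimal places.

The Pareto density is strictly decreasing on [x_m, ∞), so the mode is x_m = 5.300.
Mean = α·x_m/(α−1) = 2.7·5.3/1.7 = 8.418.
Right-skewed posterior ⇒ mode < mean.

MAP: 5.300. Posterior mean: 8.418.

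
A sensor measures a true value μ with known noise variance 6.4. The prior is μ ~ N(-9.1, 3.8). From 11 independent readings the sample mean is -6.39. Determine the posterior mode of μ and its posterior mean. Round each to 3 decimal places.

Posterior for μ is Normal. Precision-weighted mean: (1/3.8·-9.1 + 11/6.4·-6.39) / (1/3.8 + 11/6.4) = -6.750.
A Normal posterior is symmetric, so mode = mean.

MAP = -6.750, posterior mean = -6.750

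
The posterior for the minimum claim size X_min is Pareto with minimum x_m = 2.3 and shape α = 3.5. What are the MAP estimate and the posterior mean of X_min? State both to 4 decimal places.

MAP = 2.3000, posterior mean = 3.2200

The Pareto density is strictly decreasing on [x_m, ∞), so the mode is x_m = 2.3000.
Mean = α·x_m/(α−1) = 3.5·2.3/2.5 = 3.2200.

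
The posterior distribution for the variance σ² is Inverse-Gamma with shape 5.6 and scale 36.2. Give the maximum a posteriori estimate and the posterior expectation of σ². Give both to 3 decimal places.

Mode = β/(α+1) = 36.2/6.6 = 5.485.
Mean = β/(α−1) = 36.2/4.6 = 7.870.

maximum a posteriori estimate = 5.485, posterior expectation = 7.870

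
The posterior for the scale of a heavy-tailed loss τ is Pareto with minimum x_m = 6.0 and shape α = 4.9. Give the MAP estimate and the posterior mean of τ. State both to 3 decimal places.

The Pareto density is strictly decreasing on [x_m, ∞), so the mode is x_m = 6.000.
Mean = α·x_m/(α−1) = 4.9·6.0/3.9 = 7.538.

MAP: 6.000. Posterior mean: 7.538.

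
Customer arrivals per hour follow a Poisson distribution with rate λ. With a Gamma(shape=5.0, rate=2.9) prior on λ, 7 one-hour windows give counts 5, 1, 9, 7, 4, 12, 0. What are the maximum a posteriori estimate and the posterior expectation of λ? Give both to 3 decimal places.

λ_MAP = 4.242, E[λ|data] = 4.343

Σ counts = 38. Posterior: Gamma(shape = 5.0+38 = 43.0, rate = 2.9+7 = 9.9).
Mode = (α−1)/β = 42.0/9.9 = 4.242.
Mean = α/β = 43.0/9.9 = 4.343.
The posterior is right-skewed, so the mean exceeds the mode.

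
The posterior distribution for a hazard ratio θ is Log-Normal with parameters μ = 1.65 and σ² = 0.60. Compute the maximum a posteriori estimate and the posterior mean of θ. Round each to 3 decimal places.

θ_MAP = 2.858, E[θ|data] = 7.029

Mode = exp(μ − σ²) = exp(1.05) = 2.858.
Mean = exp(μ + σ²/2) = exp(1.950) = 7.029.
The mean is pulled above the mode by the posterior's right skew.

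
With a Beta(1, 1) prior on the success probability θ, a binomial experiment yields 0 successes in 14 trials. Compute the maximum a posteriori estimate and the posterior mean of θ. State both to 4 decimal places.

MAP: 0.0000. Posterior mean: 0.0625.

Posterior: Beta(1+0, 1+14) = Beta(1, 15).
Since α = 1 ≤ 1 and β > 1, the Beta density is monotone decreasing on [0,1]; the mode is at 0.
Mean = 1/(1+15) = 0.0625.
The posterior is right-skewed, so the mean exceeds the mode.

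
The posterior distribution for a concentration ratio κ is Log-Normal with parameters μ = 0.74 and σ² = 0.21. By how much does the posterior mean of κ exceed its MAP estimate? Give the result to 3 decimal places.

0.629

Mode = exp(μ − σ²) = exp(0.53) = 1.699.
Mean = exp(μ + σ²/2) = exp(0.845) = 2.328.
Difference = 2.328 − 1.699 = 0.629.
The posterior is right-skewed, so the mean exceeds the mode.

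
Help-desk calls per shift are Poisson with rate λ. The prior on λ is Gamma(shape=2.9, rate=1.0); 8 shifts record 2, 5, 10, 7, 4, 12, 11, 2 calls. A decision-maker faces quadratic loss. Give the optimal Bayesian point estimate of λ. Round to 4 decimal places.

6.2111

Σ counts = 53. Posterior: Gamma(shape = 2.9+53 = 55.9, rate = 1.0+8 = 9.0).
Mode = (α−1)/β = 54.9/9.0 = 6.1000.
Mean = α/β = 55.9/9.0 = 6.2111.
Quadratic loss ⇒ the optimal estimator is the posterior mean.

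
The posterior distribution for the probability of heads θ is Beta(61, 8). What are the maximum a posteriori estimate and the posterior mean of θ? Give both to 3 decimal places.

Mode = (61−1)/(61+8−2) = 60/67 = 0.896.
Mean = 61/(61+8) = 61/69 = 0.884.
The posterior is left-skewed, so the mode exceeds the mean.

MAP = 0.896; posterior mean = 0.884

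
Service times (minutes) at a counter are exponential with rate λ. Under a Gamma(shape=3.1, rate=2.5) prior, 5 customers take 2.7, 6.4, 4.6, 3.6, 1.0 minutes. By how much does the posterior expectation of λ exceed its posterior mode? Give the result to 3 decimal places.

0.048

Σ times = 18.3. Posterior: Gamma(shape = 3.1+5 = 8.1, rate = 2.5+18.3 = 20.8).
Mode = (α−1)/β = 7.1/20.8 = 0.341.
Mean = α/β = 8.1/20.8 = 0.389.
Difference = 0.389 − 0.341 = 0.048.
Mean > mode: the posterior has a right tail.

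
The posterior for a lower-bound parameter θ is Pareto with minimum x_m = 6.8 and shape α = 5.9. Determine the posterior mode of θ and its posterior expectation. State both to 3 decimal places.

The Pareto density is strictly decreasing on [x_m, ∞), so the mode is x_m = 6.800.
Mean = α·x_m/(α−1) = 5.9·6.8/4.9 = 8.188.

θ_MAP = 6.800, E[θ|data] = 8.188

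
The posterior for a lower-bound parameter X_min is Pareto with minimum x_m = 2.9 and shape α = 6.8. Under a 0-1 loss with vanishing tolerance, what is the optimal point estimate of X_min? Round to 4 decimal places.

The Pareto density is strictly decreasing on [x_m, ∞), so the mode is x_m = 2.9000.
Mean = α·x_m/(α−1) = 6.8·2.9/5.8 = 3.4000.
This is the posterior mode — the MAP estimate.

2.9000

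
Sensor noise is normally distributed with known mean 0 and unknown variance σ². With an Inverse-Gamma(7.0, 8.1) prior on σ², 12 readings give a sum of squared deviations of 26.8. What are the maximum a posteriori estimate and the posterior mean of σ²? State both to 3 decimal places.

Posterior: Inverse-Gamma(shape = 7.0+12/2 = 13.0, scale = 8.1+26.8/2 = 21.5).
Mode = β/(α+1) = 21.5/14.0 = 1.536.
Mean = β/(α−1) = 21.5/12.0 = 1.792.

MAP = 1.536; posterior mean = 1.792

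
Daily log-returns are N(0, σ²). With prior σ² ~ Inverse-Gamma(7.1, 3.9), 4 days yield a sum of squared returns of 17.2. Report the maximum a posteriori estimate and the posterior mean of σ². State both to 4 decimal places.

Posterior: Inverse-Gamma(shape = 7.1+4/2 = 9.1, scale = 3.9+17.2/2 = 12.5).
Mode = β/(α+1) = 12.5/10.1 = 1.2376.
Mean = β/(α−1) = 12.5/8.1 = 1.5432.

MAP: 1.2376. Posterior mean: 1.5432.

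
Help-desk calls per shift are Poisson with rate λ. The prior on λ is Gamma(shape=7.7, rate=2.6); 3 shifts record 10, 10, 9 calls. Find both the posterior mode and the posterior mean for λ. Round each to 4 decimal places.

MAP = 6.3750; posterior mean = 6.5536

Σ counts = 29. Posterior: Gamma(shape = 7.7+29 = 36.7, rate = 2.6+3 = 5.6).
Mode = (α−1)/β = 35.7/5.6 = 6.3750.
Mean = α/β = 36.7/5.6 = 6.5536.
Mean > mode: the posterior has a right tail.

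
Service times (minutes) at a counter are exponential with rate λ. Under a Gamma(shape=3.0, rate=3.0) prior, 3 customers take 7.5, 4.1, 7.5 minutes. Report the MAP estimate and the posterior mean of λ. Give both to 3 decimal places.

Σ times = 19.1. Posterior: Gamma(shape = 3.0+3 = 6.0, rate = 3.0+19.1 = 22.1).
Mode = (α−1)/β = 5.0/22.1 = 0.226.
Mean = α/β = 6.0/22.1 = 0.271.

MAP = 0.226, posterior mean = 0.271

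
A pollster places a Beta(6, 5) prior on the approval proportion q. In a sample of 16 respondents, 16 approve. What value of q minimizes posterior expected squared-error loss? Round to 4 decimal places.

0.8148

Posterior: Beta(6+16, 5+0) = Beta(22, 5).
Mode = (22−1)/(22+5−2) = 21/25 = 0.8400.
Mean = 22/(22+5) = 22/27 = 0.8148.
Squared-error loss ⇒ the optimal estimator is the posterior mean.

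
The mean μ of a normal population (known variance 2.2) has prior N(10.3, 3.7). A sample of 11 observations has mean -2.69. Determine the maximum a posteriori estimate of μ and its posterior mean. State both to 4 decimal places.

Posterior for μ is Normal. Precision-weighted mean: (1/3.7·10.3 + 11/2.2·-2.69) / (1/3.7 + 11/2.2) = -2.0238.
A Normal posterior is symmetric, so mode = mean.

MAP = -2.0238, posterior mean = -2.0238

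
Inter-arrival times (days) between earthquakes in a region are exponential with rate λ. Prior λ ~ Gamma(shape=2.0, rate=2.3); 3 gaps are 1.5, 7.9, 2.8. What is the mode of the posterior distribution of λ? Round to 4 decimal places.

0.2759

Σ times = 12.2. Posterior: Gamma(shape = 2.0+3 = 5.0, rate = 2.3+12.2 = 14.5).
Mode = (α−1)/β = 4.0/14.5 = 0.2759.
Mean = α/β = 5.0/14.5 = 0.3448.
This is the posterior mode — the MAP estimate.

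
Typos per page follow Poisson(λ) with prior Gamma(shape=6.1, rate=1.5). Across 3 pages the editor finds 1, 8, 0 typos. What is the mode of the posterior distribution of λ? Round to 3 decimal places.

3.133

Σ counts = 9. Posterior: Gamma(shape = 6.1+9 = 15.1, rate = 1.5+3 = 4.5).
Mode = (α−1)/β = 14.1/4.5 = 3.133.
Mean = α/β = 15.1/4.5 = 3.356.
This is the posterior mode — the MAP estimate.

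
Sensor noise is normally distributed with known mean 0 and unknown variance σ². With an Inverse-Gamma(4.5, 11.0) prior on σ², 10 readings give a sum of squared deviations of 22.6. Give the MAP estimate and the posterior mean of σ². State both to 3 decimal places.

MAP = 2.124; posterior mean = 2.624

Posterior: Inverse-Gamma(shape = 4.5+10/2 = 9.5, scale = 11.0+22.6/2 = 22.3).
Mode = β/(α+1) = 22.3/10.5 = 2.124.
Mean = β/(α−1) = 22.3/8.5 = 2.624.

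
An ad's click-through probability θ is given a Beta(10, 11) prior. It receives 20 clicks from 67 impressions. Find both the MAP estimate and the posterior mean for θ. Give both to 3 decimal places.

Posterior: Beta(10+20, 11+47) = Beta(30, 58).
Mode = (30−1)/(30+58−2) = 29/86 = 0.337.
Mean = 30/(30+58) = 30/88 = 0.341.

θ_MAP = 0.337, E[θ|data] = 0.341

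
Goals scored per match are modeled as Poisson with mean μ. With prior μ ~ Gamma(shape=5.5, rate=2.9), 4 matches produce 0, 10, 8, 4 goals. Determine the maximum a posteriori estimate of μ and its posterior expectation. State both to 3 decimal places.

μ_MAP = 3.841, E[μ|data] = 3.986

Σ counts = 22. Posterior: Gamma(shape = 5.5+22 = 27.5, rate = 2.9+4 = 6.9).
Mode = (α−1)/β = 26.5/6.9 = 3.841.
Mean = α/β = 27.5/6.9 = 3.986.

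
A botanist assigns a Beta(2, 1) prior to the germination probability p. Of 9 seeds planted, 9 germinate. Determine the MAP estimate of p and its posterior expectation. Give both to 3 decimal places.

Posterior: Beta(2+9, 1+0) = Beta(11, 1).
Since β = 1 ≤ 1 and α > 1, the Beta density is monotone increasing on [0,1]; the mode is at 1.
Mean = 11/(11+1) = 0.917.

MAP estimate = 1.000, posterior expectation = 0.917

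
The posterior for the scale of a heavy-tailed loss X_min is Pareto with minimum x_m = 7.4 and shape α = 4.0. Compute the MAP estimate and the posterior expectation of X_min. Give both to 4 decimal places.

MAP estimate = 7.4000, posterior expectation = 9.8667

The Pareto density is strictly decreasing on [x_m, ∞), so the mode is x_m = 7.4000.
Mean = α·x_m/(α−1) = 4.0·7.4/3.0 = 9.8667.
The mean is pulled above the mode by the posterior's right skew.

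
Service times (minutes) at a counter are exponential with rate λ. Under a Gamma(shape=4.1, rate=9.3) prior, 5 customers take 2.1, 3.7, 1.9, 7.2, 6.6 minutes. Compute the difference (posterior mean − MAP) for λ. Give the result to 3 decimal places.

Σ times = 21.5. Posterior: Gamma(shape = 4.1+5 = 9.1, rate = 9.3+21.5 = 30.8).
Mode = (α−1)/β = 8.1/30.8 = 0.263.
Mean = α/β = 9.1/30.8 = 0.295.
Difference = 0.295 − 0.263 = 0.032.
Right-skewed posterior ⇒ mode < mean.

0.032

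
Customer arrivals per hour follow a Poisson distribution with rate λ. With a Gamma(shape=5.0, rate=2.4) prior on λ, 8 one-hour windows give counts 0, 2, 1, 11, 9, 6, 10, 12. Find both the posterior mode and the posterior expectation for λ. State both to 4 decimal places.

Σ counts = 51. Posterior: Gamma(shape = 5.0+51 = 56.0, rate = 2.4+8 = 10.4).
Mode = (α−1)/β = 55.0/10.4 = 5.2885.
Mean = α/β = 56.0/10.4 = 5.3846.
Right-skewed posterior ⇒ mode < mean.

MAP: 5.2885. Posterior mean: 5.3846.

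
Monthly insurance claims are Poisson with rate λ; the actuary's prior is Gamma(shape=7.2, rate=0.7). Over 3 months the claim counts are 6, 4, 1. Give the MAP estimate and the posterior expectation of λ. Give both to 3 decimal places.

MAP: 4.649. Posterior mean: 4.919.

Σ counts = 11. Posterior: Gamma(shape = 7.2+11 = 18.2, rate = 0.7+3 = 3.7).
Mode = (α−1)/β = 17.2/3.7 = 4.649.
Mean = α/β = 18.2/3.7 = 4.919.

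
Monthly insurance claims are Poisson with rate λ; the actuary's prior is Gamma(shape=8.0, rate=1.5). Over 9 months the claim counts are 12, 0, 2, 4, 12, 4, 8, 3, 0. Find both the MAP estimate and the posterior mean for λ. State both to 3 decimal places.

Σ counts = 45. Posterior: Gamma(shape = 8.0+45 = 53.0, rate = 1.5+9 = 10.5).
Mode = (α−1)/β = 52.0/10.5 = 4.952.
Mean = α/β = 53.0/10.5 = 5.048.

MAP = 4.952, posterior mean = 5.048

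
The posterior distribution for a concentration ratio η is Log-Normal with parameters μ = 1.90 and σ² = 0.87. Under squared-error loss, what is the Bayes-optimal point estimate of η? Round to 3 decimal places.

10.329

Mode = exp(μ − σ²) = exp(1.03) = 2.801.
Mean = exp(μ + σ²/2) = exp(2.335) = 10.329.
Squared-error loss ⇒ the optimal estimator is the posterior mean.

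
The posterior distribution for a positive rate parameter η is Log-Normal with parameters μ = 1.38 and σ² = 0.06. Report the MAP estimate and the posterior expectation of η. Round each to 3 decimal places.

η_MAP = 3.743, E[η|data] = 4.096

Mode = exp(μ − σ²) = exp(1.32) = 3.743.
Mean = exp(μ + σ²/2) = exp(1.410) = 4.096.
Mean > mode: the posterior has a right tail.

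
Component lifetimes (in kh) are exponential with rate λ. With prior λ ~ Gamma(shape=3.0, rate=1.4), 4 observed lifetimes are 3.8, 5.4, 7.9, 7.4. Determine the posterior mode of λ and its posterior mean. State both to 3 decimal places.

posterior mode = 0.232, posterior mean = 0.270

Σ times = 24.5. Posterior: Gamma(shape = 3.0+4 = 7.0, rate = 1.4+24.5 = 25.9).
Mode = (α−1)/β = 6.0/25.9 = 0.232.
Mean = α/β = 7.0/25.9 = 0.270.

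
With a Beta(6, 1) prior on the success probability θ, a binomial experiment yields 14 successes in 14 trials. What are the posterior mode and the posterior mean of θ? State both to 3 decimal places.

Posterior: Beta(6+14, 1+0) = Beta(20, 1).
Since β = 1 ≤ 1 and α > 1, the Beta density is monotone increasing on [0,1]; the mode is at 1.
Mean = 20/(20+1) = 0.952.

MAP: 1.000. Posterior mean: 0.952.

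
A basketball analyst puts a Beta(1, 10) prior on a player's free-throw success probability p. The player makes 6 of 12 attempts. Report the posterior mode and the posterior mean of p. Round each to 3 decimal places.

Posterior: Beta(1+6, 10+6) = Beta(7, 16).
Mode = (7−1)/(7+16−2) = 6/21 = 0.286.
Mean = 7/(7+16) = 7/23 = 0.304.
The posterior is right-skewed, so the mean exceeds the mode.

posterior mode = 0.286, posterior mean = 0.304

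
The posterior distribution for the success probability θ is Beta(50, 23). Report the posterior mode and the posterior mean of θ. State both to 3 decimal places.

Mode = (50−1)/(50+23−2) = 49/71 = 0.690.
Mean = 50/(50+23) = 50/73 = 0.685.

MAP: 0.690. Posterior mean: 0.685.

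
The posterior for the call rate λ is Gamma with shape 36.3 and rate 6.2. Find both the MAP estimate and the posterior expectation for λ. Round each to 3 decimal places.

Mode = (α−1)/β = 35.3/6.2 = 5.694.
Mean = α/β = 36.3/6.2 = 5.855.
Right-skewed posterior ⇒ mode < mean.

MAP: 5.694. Posterior mean: 5.855.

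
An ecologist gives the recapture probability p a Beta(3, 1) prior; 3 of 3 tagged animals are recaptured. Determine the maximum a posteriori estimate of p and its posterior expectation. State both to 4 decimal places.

MAP: 1.0000. Posterior mean: 0.8571.

Posterior: Beta(3+3, 1+0) = Beta(6, 1).
Since β = 1 ≤ 1 and α > 1, the Beta density is monotone increasing on [0,1]; the mode is at 1.
Mean = 6/(6+1) = 0.8571.
The posterior is left-skewed, so the mode exceeds the mean.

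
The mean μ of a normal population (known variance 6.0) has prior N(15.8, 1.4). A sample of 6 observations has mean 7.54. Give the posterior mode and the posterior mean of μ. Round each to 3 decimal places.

Posterior for μ is Normal. Precision-weighted mean: (1/1.4·15.8 + 6/6.0·7.54) / (1/1.4 + 6/6.0) = 10.982.
A Normal posterior is symmetric, so mode = mean.

MAP = 10.982, posterior mean = 10.982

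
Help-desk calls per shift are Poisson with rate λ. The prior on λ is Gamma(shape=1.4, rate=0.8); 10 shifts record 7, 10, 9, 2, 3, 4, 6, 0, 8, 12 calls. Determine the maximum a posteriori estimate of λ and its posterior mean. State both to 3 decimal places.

λ_MAP = 5.685, E[λ|data] = 5.778

Σ counts = 61. Posterior: Gamma(shape = 1.4+61 = 62.4, rate = 0.8+10 = 10.8).
Mode = (α−1)/β = 61.4/10.8 = 5.685.
Mean = α/β = 62.4/10.8 = 5.778.
Mean > mode: the posterior has a right tail.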